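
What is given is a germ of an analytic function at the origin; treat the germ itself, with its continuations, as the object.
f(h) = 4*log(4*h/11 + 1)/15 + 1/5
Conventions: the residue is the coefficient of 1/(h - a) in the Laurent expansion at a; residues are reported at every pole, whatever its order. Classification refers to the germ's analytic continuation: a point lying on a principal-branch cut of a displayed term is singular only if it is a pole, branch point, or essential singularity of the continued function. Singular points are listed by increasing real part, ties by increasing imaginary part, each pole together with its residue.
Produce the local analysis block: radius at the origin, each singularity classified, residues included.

Branch term (4/15)*log(1 - h/(-11/4)): its argument vanishes at h = -11/4, a logarithmic branch point, modulus 11/4.
The radius of convergence is the smallest modulus among the singular points: 11/4.

Radius of convergence at 0: 11/4.
At -11/4: a logarithmic branch point.


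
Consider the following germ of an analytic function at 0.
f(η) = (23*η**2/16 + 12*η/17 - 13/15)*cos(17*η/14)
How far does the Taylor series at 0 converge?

The factor cos(17*η/14) is entire and contributes no finite singular point.
The polynomial part has no poles.
No finite singular points: the Taylor series at 0 converges everywhere.

The radius of convergence is infinite.


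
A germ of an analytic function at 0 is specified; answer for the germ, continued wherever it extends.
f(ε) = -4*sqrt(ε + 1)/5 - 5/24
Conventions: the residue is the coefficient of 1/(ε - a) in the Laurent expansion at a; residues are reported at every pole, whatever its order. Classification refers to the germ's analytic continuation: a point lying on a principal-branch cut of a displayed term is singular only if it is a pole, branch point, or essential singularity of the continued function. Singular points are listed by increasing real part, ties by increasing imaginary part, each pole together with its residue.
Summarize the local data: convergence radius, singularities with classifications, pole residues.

Branch term (-4/5)*sqrt(1 - ε/(-1)): its argument vanishes at ε = -1, a square-root branch point, modulus 1.
The radius of convergence is the smallest modulus among the singular points: 1.

Radius of convergence at 0: 1.
At -1: an algebraic (square-root) branch point.


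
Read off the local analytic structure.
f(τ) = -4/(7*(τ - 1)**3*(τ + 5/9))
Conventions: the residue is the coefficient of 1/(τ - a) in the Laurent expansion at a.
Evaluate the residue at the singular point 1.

At the order-3 pole 1 set g(τ) = (τ - (1))^3*f(τ) = -4/(7*(τ + 5/9)).
Order-3 pole: residue = g''(a)/2; g''(1) = -729/2401, so the residue is -729/4802.

The residue is -729/4802.


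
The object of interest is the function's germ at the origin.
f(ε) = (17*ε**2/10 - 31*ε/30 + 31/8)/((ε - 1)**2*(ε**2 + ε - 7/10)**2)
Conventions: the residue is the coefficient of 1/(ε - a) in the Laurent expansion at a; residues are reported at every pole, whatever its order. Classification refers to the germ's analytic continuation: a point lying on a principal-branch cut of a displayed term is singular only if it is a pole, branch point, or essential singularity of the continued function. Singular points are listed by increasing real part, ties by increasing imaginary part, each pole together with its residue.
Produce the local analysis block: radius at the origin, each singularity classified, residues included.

Radius of convergence at 0: -1/2 + (1/10)*sqrt(95).
At -1/2 - (1/10)*sqrt(95): a pole of order 2; residue 36260/6591 - (820947/1586234)*sqrt(95).
At -1/2 + (1/10)*sqrt(95): a pole of order 2; residue 36260/6591 + (820947/1586234)*sqrt(95).
At 1: a pole of order 2; residue -72520/6591.

Denominator factor (ε**2 + ε - 7/10)^2: discriminant 19/5, real irrational roots -1/2 + (1/10)*sqrt(95) and -1/2 - (1/10)*sqrt(95); poles of order 2, moduli -1/2 + (1/10)*sqrt(95) and 1/2 + (1/10)*sqrt(95).
Denominator factor (ε - 1)^2: pole of order 2 at 1, modulus 1.
The radius of convergence is the smallest modulus among the singular points: -1/2 + (1/10)*sqrt(95).
The factor ε**2 + ε - 7/10 splits as (ε - a)(ε - a') with a = -1/2 - (1/10)*sqrt(95), a' = -1/2 + (1/10)*sqrt(95). At the order-2 pole a set g(ε) = (ε - a)^2*f(ε) = [(17*ε**2/10 - 31*ε/30 + 31/8)/(ε - 1)**2] / (ε - a')^2.
Order-2 pole: residue = g'(a); g'(-1/2 - (1/10)*sqrt(95)) = 36260/6591 - (820947/1586234)*sqrt(95), so the residue is 36260/6591 - (820947/1586234)*sqrt(95).
The factor ε**2 + ε - 7/10 splits as (ε - a)(ε - a') with a = -1/2 + (1/10)*sqrt(95), a' = -1/2 - (1/10)*sqrt(95). At the order-2 pole a set g(ε) = (ε - a)^2*f(ε) = [(17*ε**2/10 - 31*ε/30 + 31/8)/(ε - 1)**2] / (ε - a')^2.
Order-2 pole: residue = g'(a); g'(-1/2 + (1/10)*sqrt(95)) = 36260/6591 + (820947/1586234)*sqrt(95), so the residue is 36260/6591 + (820947/1586234)*sqrt(95).
At the order-2 pole 1 set g(ε) = (ε - (1))^2*f(ε) = (17*ε**2/10 - 31*ε/30 + 31/8)/(ε**2 + ε - 7/10)**2.
Order-2 pole: residue = g'(a); g'(1) = -72520/6591, so the residue is -72520/6591.
List the singular points by increasing real part (a conjugate pair: the negative imaginary part first).


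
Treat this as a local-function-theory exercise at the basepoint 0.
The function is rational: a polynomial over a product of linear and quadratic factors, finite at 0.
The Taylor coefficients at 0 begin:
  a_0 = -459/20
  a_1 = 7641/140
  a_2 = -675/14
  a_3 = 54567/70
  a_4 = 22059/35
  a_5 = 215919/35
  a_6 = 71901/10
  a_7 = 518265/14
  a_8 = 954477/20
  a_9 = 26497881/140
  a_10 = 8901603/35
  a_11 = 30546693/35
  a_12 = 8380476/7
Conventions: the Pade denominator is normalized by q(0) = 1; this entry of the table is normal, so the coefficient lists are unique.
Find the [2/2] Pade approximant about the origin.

The Pade approximant has numerator coefficients [-459/20, 804507261/8410780, 458763024/2102695]; denominator coefficients [1, -967672/540693, -8577382/540693].

Taylor coefficients needed (read off): a_0 = -459/20, a_1 = 7641/140, a_2 = -675/14, a_3 = 54567/70, a_4 = 22059/35.
Write the denominator as Q(β) = 1 + q1*β + q2*β^2. Requiring Q*f - P = O(β^5) with deg P <= 2 kills the coefficients of β^3..β^4 in Q*f:
  β^3: a_3 + q1*a_2 + q2*a_1 = 0, i.e. 54567/70 + (-675/14)*q1 + (7641/140)*q2 = 0.
  β^4: a_4 + q1*a_3 + q2*a_2 = 0, i.e. 22059/35 + (54567/70)*q1 + (-675/14)*q2 = 0.
Solving this linear system: q1 = -967672/540693, q2 = -8577382/540693.
The numerator is Q*f truncated at degree 2: P0 = a_0 = -459/20; P1 = a_1 + q1*a_0 = 804507261/8410780; P2 = a_2 + q1*a_1 + q2*a_0 = 458763024/2102695.


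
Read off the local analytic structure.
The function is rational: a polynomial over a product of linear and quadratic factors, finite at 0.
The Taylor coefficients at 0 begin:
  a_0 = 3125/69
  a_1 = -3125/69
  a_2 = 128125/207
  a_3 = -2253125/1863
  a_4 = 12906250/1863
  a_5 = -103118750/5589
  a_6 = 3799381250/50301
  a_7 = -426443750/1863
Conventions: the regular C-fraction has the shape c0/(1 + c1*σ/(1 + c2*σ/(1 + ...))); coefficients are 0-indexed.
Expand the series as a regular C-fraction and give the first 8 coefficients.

The regular C-fraction coefficients are [3125/69, 1, 38/3, -2161/171, 218075/739062, 59786825/113102418, 890083485/156848263, -77146212/14222971].

Taylor coefficients (read off): a_0 = 3125/69, a_1 = -3125/69, a_2 = 128125/207, a_3 = -2253125/1863, a_4 = 12906250/1863, a_5 = -103118750/5589, a_6 = 3799381250/50301, a_7 = -426443750/1863.
c0 = a_0 = 3125/69. Peel one level at a time: if S = 1 + c*σ/S' with S'(0) = 1, then c is the σ-coefficient of S and S' = c*σ/(S - 1).
S_1 = c0/f = 1 + (1)*σ + (-38/3)*σ^2 + ...; c1 = 1.
S_2 = c1*σ/(S_1 - 1) = 1 + (38/3)*σ + (4322/27)*σ^2 + ...; c2 = 38/3.
S_3 = c2*σ/(S_2 - 1) = 1 + (-2161/171)*σ + (218075/58482)*σ^2 + ...; c3 = -2161/171.
S_4 = c3*σ/(S_3 - 1) = 1 + (218075/739062)*σ + (-78666875/504351468)*σ^2 + ...; c4 = 218075/739062.
S_5 = c4*σ/(S_4 - 1) = 1 + (59786825/113102418)*σ + (-456505875/152181458)*σ^2 + ...; c5 = 59786825/113102418.
S_6 = c5*σ/(S_5 - 1) = 1 + (890083485/156848263)*σ + (69662817180/2263214527)*σ^2 + ...; c6 = 890083485/156848263.
S_7 = c6*σ/(S_6 - 1) = 1 + (-77146212/14222971)*σ + ...; c7 = -77146212/14222971.


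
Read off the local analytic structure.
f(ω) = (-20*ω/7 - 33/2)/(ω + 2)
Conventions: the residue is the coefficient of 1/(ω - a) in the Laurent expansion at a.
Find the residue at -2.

The residue is -151/14.

At the order-1 pole -2 set g(ω) = (ω - (-2))*f(ω) = -20*ω/7 - 33/2.
Simple pole: residue = g(a) at a = -2, which is -151/14.


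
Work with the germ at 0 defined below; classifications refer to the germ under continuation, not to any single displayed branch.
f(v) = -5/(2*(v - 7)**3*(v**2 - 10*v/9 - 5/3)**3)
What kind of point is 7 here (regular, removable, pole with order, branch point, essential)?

The denominator factor v - 7 vanishes at 7 and appears to the power 3; the numerator there equals -5/2, nonzero, and no other factor vanishes.
Hence a pole whose order is the multiplicity, 3.

The point is a pole of order 3.


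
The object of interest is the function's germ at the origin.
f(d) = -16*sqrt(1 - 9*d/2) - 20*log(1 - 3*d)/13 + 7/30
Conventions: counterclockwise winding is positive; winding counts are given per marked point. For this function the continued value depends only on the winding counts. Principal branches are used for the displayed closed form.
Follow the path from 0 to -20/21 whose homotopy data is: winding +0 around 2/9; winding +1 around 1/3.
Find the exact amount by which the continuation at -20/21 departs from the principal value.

Continued minus principal equals -(40/13)*pi*i.

The rational part is single-valued and drops out of the difference; each branch term changes only by its own monodromy.
(-16)*sqrt(1 - d/(2/9)): winding +0 is even, the square root returns to the same sheet, contribution 0.
(-20/13)*log(1 - d/(1/3)): each positive loop around 1/3 adds 2*pi*i to the log, so winding +1 contributes (-20/13)*(1)*2*pi*i = -(40/13)*pi*i.
Summing the contributions at d = -20/21 gives -(40/13)*pi*i.


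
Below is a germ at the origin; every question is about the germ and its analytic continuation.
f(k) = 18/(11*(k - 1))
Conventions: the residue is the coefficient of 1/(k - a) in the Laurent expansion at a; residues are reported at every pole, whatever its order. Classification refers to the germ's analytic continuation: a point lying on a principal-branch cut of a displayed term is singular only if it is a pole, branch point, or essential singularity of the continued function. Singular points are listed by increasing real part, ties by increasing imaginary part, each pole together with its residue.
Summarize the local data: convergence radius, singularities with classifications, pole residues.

Denominator factor (k - 1): pole of order 1 at 1, modulus 1.
The radius of convergence is the smallest modulus among the singular points: 1.
At the order-1 pole 1 set g(k) = (k - (1))*f(k) = 18/11.
Simple pole: residue = g(a) at a = 1, which is 18/11.

Radius of convergence at 0: 1.
At 1: a pole of order 1; residue 18/11.


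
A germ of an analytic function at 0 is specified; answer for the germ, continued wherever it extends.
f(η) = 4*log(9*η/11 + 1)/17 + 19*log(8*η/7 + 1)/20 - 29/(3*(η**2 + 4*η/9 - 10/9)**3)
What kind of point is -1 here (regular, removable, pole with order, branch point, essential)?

The point is a regular point.

Denominator factors: η**2 + 4*η/9 - 10/9 = -5/9 at η = -1 — none vanishes.
Branch term log(1 - η/(-7/8)): argument at -1 is -1/7, nonzero, so -1 is not its branch point (a point on a principal cut is still regular for the continued germ).
Branch term log(1 - η/(-11/9)): argument at -1 is 2/11, nonzero, so -1 is not its branch point (a point on a principal cut is still regular for the continued germ).
So the germ continues analytically to -1.


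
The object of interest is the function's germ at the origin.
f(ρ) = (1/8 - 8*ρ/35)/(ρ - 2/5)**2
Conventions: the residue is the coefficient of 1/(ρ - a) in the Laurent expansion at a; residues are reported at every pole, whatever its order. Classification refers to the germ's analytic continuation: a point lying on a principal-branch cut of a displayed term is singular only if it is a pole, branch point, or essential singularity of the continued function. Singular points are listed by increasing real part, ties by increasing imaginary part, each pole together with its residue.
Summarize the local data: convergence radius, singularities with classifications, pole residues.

Denominator factor (ρ - 2/5)^2: pole of order 2 at 2/5, modulus 2/5.
The radius of convergence is the smallest modulus among the singular points: 2/5.
At the order-2 pole 2/5 set g(ρ) = (ρ - (2/5))^2*f(ρ) = 1/8 - 8*ρ/35.
Order-2 pole: residue = g'(a); g'(2/5) = -8/35, so the residue is -8/35.

Radius of convergence at 0: 2/5.
At 2/5: a pole of order 2; residue -8/35.


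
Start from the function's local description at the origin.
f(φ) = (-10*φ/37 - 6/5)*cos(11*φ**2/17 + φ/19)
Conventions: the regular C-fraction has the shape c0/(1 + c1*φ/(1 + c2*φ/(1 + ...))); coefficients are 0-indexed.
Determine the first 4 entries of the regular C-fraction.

The regular C-fraction coefficients are [-6/5, -25/111, 463571/2003550, -93835471377/142246761350].

Taylor coefficients (expand at 0): a_0 = -6/5, a_1 = -10/37, a_2 = 3/1805, a_3 = 46823/1135345.
c0 = a_0 = -6/5. Peel one level at a time: if S = 1 + c*φ/S' with S'(0) = 1, then c is the φ-coefficient of S and S' = c*φ/(S - 1).
S_1 = c0/f = 1 + (-25/111)*φ + (463571/8895762)*φ^2 + ...; c1 = -25/111.
S_2 = c1*φ/(S_1 - 1) = 1 + (463571/2003550)*φ + (845364607/5538642500)*φ^2 + ...; c2 = 463571/2003550.
S_3 = c2*φ/(S_2 - 1) = 1 + (-93835471377/142246761350)*φ + ...; c3 = -93835471377/142246761350.


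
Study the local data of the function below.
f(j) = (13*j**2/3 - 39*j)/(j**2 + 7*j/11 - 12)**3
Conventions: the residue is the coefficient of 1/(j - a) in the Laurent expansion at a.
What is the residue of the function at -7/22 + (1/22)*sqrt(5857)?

The factor j**2 + 7*j/11 - 12 splits as (j - a)(j - a') with a = -7/22 + (1/22)*sqrt(5857), a' = -7/22 - (1/22)*sqrt(5857). At the order-3 pole a set g(j) = (j - a)^3*f(j) = [13*j**2/3 - 39*j] / (j - a')^3.
Order-3 pole: residue = g''(a)/2; g''(-7/22 + (1/22)*sqrt(5857)) = -(26854256/602763473379)*sqrt(5857), so the residue is -(13427128/602763473379)*sqrt(5857).

The residue is -(13427128/602763473379)*sqrt(5857).


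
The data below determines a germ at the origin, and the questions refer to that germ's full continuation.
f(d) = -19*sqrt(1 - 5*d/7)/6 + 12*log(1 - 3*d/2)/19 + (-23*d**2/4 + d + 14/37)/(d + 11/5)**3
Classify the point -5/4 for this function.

The point is a regular point.

Denominator factors: d + 11/5 = 19/20 at d = -5/4 — none vanishes.
Branch term sqrt(1 - d/(7/5)): argument at -5/4 is 53/28, nonzero, so -5/4 is not its branch point (a point on a principal cut is still regular for the continued germ).
Branch term log(1 - d/(2/3)): argument at -5/4 is 23/8, nonzero, so -5/4 is not its branch point (a point on a principal cut is still regular for the continued germ).
So the germ continues analytically to -5/4.


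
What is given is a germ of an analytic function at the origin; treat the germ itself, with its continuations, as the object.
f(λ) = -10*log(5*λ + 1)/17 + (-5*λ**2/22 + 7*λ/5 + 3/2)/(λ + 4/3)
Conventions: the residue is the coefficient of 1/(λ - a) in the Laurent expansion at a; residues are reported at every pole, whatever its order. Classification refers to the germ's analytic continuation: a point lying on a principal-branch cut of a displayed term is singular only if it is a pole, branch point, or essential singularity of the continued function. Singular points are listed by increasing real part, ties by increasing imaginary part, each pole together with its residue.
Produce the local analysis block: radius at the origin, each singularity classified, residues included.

Denominator factor (λ + 4/3): pole of order 1 at -4/3, modulus 4/3.
Branch term (-10/17)*log(1 - λ/(-1/5)): its argument vanishes at λ = -1/5, a logarithmic branch point, modulus 1/5.
The radius of convergence is the smallest modulus among the singular points: 1/5.
The branch term is analytic at -4/3 and contributes nothing to the residue; only the rational part matters.
At the order-1 pole -4/3 set g(λ) = (λ - (-4/3))*(rational part) = -5*λ**2/22 + 7*λ/5 + 3/2.
Simple pole: residue = g(a) at a = -4/3, which is -763/990.
List the singular points by increasing real part (a conjugate pair: the negative imaginary part first).

Radius of convergence at 0: 1/5.
At -4/3: a pole of order 1; residue -763/990.
At -1/5: a logarithmic branch point.


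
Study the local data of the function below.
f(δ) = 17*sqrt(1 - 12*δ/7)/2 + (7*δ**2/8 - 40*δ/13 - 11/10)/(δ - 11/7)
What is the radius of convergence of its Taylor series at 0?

Denominator factor (δ - 11/7): pole of order 1 at 11/7, modulus 11/7.
Branch term (17/2)*sqrt(1 - δ/(7/12)): its argument vanishes at δ = 7/12, a square-root branch point, modulus 7/12.
The radius of convergence is the smallest modulus among the singular points: 7/12.

The radius of convergence is 7/12.


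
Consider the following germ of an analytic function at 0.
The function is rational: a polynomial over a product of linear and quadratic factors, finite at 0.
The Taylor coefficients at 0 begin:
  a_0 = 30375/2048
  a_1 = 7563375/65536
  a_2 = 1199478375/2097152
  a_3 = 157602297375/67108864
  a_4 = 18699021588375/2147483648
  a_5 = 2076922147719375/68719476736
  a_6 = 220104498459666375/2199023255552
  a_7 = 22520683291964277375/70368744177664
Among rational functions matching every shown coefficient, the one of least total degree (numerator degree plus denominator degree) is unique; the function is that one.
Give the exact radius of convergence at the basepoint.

The radius of convergence is 2/5.

No rational of total degree below 5 reproduces all 8 coefficients; solving the [0/5] Pade equations on them gives f(ω) = -27/(32*(ω - 2/5)**3*(ω**2 - ω/4 + 8/9)), whose expansion matches every shown term.
Denominator factor (ω - 2/5)^3: pole of order 3 at 2/5, modulus 2/5.
Denominator factor (ω**2 - ω/4 + 8/9): discriminant -503/144, complex-conjugate roots (1/8) + ((1/24)*sqrt(503))*i and (1/8) - ((1/24)*sqrt(503))*i; poles of order 1, moduli (2/3)*sqrt(2) and (2/3)*sqrt(2).
The radius of convergence is the smallest modulus among the singular points: 2/5.


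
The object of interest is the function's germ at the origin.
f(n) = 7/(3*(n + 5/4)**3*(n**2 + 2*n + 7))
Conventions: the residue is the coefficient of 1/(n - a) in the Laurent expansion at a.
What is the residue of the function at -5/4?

At the order-3 pole -5/4 set g(n) = (n - (-5/4))^3*f(n) = 7/(3*(n**2 + 2*n + 7)).
Order-3 pole: residue = g''(a)/2; g''(-5/4) = -111104/912673, so the residue is -55552/912673.

The residue is -55552/912673.


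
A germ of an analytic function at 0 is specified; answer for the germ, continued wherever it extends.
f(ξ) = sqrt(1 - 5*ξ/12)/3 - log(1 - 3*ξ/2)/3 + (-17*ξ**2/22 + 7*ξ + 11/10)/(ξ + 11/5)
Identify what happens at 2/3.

The point is a logarithmic branch point.

The term (-1/3)*log(1 - ξ/(2/3)) has argument 1 - 2/3/(2/3) = 0 at 2/3: a logarithmic (infinitely-sheeted) branch point; the remaining terms are analytic or single-valued there.


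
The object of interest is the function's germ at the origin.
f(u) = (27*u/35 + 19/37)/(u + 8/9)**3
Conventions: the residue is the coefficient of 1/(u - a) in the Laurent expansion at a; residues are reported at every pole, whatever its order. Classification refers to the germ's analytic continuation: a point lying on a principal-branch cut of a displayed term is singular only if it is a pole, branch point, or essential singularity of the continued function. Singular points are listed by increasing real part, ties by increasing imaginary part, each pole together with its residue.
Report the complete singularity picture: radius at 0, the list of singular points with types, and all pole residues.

Radius of convergence at 0: 8/9.
At -8/9: a pole of order 3; residue 0.

Denominator factor (u + 8/9)^3: pole of order 3 at -8/9, modulus 8/9.
The radius of convergence is the smallest modulus among the singular points: 8/9.
At the order-3 pole -8/9 set g(u) = (u - (-8/9))^3*f(u) = 27*u/35 + 19/37.
Order-3 pole: residue = g''(a)/2; g''(-8/9) = 0, so the residue is 0.


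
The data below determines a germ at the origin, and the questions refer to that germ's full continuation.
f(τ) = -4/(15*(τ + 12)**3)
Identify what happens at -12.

The point is a pole of order 3.

The denominator factor τ + 12 vanishes at -12 and appears to the power 3; the numerator there equals -4/15, nonzero, and no other factor vanishes.
Hence a pole whose order is the multiplicity, 3.


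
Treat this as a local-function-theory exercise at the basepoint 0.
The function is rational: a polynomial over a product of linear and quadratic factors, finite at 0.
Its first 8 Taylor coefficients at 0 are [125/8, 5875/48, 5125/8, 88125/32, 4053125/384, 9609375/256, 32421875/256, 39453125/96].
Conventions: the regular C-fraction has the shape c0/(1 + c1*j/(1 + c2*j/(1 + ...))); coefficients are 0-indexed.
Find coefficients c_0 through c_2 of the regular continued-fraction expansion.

The regular C-fraction coefficients are [125/8, -47/6, 733/282].

Taylor coefficients (read off): a_0 = 125/8, a_1 = 5875/48, a_2 = 5125/8.
c0 = a_0 = 125/8. Peel one level at a time: if S = 1 + c*j/S' with S'(0) = 1, then c is the j-coefficient of S and S' = c*j/(S - 1).
S_1 = c0/f = 1 + (-47/6)*j + (733/36)*j^2 + ...; c1 = -47/6.
S_2 = c1*j/(S_1 - 1) = 1 + (733/282)*j + ...; c2 = 733/282.


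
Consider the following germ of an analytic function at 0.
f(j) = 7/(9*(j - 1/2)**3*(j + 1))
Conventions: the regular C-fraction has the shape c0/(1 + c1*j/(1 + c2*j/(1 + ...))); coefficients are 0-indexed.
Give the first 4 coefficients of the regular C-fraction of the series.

The regular C-fraction coefficients are [-56/9, -5, 6/5, -28/15].

Taylor coefficients (expand at 0): a_0 = -56/9, a_1 = -280/9, a_2 = -1064/9, a_3 = -3416/9.
c0 = a_0 = -56/9. Peel one level at a time: if S = 1 + c*j/S' with S'(0) = 1, then c is the j-coefficient of S and S' = c*j/(S - 1).
S_1 = c0/f = 1 + (-5)*j + (6)*j^2 + ...; c1 = -5.
S_2 = c1*j/(S_1 - 1) = 1 + (6/5)*j + (56/25)*j^2 + ...; c2 = 6/5.
S_3 = c2*j/(S_2 - 1) = 1 + (-28/15)*j + ...; c3 = -28/15.


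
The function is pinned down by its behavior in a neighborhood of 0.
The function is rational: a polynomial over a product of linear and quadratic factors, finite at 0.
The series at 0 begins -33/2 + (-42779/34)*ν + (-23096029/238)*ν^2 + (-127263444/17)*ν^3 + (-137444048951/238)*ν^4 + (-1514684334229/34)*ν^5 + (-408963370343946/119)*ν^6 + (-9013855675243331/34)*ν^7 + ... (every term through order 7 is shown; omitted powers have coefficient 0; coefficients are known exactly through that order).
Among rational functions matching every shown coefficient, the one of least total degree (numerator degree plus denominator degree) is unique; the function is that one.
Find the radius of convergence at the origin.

The radius of convergence is -7/2 + (1/22)*sqrt(5973).

No rational of total degree below 4 reproduces all 8 coefficients; solving the [2/2] Pade equations on them gives f(ν) = (-27*ν**2/14 - 19*ν/17 + 3/2)/(ν**2 + 7*ν - 1/11), whose expansion matches every shown term.
Denominator factor (ν**2 + 7*ν - 1/11): discriminant 543/11, real irrational roots -7/2 + (1/22)*sqrt(5973) and -7/2 - (1/22)*sqrt(5973); poles of order 1, moduli -7/2 + (1/22)*sqrt(5973) and 7/2 + (1/22)*sqrt(5973).
The radius of convergence is the smallest modulus among the singular points: -7/2 + (1/22)*sqrt(5973).


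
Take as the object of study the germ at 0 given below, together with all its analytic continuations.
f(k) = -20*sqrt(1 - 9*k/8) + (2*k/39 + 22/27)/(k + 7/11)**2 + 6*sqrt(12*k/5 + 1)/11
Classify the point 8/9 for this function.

The point is an algebraic (square-root) branch point.

The term (-20)*sqrt(1 - k/(8/9)) has argument 1 - 8/9/(8/9) = 0 at 8/9: a square-root (algebraic, two-sheeted) branch point; the remaining terms are analytic or single-valued there.


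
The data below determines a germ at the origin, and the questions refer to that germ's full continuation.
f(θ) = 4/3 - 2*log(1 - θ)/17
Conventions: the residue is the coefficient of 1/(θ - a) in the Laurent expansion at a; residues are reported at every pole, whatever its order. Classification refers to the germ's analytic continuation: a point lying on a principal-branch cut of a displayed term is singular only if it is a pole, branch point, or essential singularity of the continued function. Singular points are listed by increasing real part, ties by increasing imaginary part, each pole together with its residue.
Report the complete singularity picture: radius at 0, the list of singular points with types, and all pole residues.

Radius of convergence at 0: 1.
At 1: a logarithmic branch point.

Branch term (-2/17)*log(1 - θ/(1)): its argument vanishes at θ = 1, a logarithmic branch point, modulus 1.
The radius of convergence is the smallest modulus among the singular points: 1.


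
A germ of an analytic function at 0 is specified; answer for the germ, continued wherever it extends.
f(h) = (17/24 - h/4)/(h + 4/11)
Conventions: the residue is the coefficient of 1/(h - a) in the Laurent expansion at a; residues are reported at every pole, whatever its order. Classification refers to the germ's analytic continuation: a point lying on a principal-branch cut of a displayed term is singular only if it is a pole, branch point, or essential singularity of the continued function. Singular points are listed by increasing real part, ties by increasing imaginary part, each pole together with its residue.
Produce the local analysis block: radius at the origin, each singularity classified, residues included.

Denominator factor (h + 4/11): pole of order 1 at -4/11, modulus 4/11.
The radius of convergence is the smallest modulus among the singular points: 4/11.
At the order-1 pole -4/11 set g(h) = (h - (-4/11))*f(h) = 17/24 - h/4.
Simple pole: residue = g(a) at a = -4/11, which is 211/264.

Radius of convergence at 0: 4/11.
At -4/11: a pole of order 1; residue 211/264.


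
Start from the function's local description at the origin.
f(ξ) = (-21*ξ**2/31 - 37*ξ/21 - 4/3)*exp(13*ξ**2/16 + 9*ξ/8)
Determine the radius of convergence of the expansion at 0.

The factor exp(13*ξ**2/16 + 9*ξ/8) is entire and contributes no finite singular point.
The polynomial part has no poles.
No finite singular points: the Taylor series at 0 converges everywhere.

The radius of convergence is infinite.


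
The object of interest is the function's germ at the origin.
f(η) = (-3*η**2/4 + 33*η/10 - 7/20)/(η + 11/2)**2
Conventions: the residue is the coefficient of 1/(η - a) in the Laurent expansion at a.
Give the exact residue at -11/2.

The residue is 231/20.

At the order-2 pole -11/2 set g(η) = (η - (-11/2))^2*f(η) = -3*η**2/4 + 33*η/10 - 7/20.
Order-2 pole: residue = g'(a); g'(-11/2) = 231/20, so the residue is 231/20.


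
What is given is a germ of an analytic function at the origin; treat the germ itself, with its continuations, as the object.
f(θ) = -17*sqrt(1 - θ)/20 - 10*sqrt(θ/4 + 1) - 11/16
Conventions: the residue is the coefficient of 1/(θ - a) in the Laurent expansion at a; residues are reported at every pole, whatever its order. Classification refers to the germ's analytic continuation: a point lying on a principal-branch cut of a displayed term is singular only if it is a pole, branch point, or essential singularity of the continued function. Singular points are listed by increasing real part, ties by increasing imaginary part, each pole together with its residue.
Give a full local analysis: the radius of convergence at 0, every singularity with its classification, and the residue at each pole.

Radius of convergence at 0: 1.
At -4: an algebraic (square-root) branch point.
At 1: an algebraic (square-root) branch point.

Branch term (-17/20)*sqrt(1 - θ/(1)): its argument vanishes at θ = 1, a square-root branch point, modulus 1.
Branch term (-10)*sqrt(1 - θ/(-4)): its argument vanishes at θ = -4, a square-root branch point, modulus 4.
The radius of convergence is the smallest modulus among the singular points: 1.
List the singular points by increasing real part (a conjugate pair: the negative imaginary part first).


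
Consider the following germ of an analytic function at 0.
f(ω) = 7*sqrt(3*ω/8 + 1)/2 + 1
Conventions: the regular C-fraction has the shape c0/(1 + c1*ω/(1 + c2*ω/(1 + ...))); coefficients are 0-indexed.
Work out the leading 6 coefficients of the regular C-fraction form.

The regular C-fraction coefficients are [9/2, -7/48, 23/96, 27/736, 111/736, 69/1184].

Taylor coefficients (expand at 0): a_0 = 9/2, a_1 = 21/32, a_2 = -63/1024, a_3 = 189/16384, a_4 = -2835/1048576, a_5 = 11907/16777216.
c0 = a_0 = 9/2. Peel one level at a time: if S = 1 + c*ω/S' with S'(0) = 1, then c is the ω-coefficient of S and S' = c*ω/(S - 1).
S_1 = c0/f = 1 + (-7/48)*ω + (161/4608)*ω^2 + ...; c1 = -7/48.
S_2 = c1*ω/(S_1 - 1) = 1 + (23/96)*ω + (-9/1024)*ω^2 + ...; c2 = 23/96.
S_3 = c2*ω/(S_2 - 1) = 1 + (27/736)*ω + (-2997/541696)*ω^2 + ...; c3 = 27/736.
S_4 = c3*ω/(S_3 - 1) = 1 + (111/736)*ω + (-9/1024)*ω^2 + ...; c4 = 111/736.
S_5 = c4*ω/(S_4 - 1) = 1 + (69/1184)*ω + ...; c5 = 69/1184.


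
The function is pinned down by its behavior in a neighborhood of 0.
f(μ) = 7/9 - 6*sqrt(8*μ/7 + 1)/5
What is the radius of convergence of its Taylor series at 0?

The radius of convergence is 7/8.

Branch term (-6/5)*sqrt(1 - μ/(-7/8)): its argument vanishes at μ = -7/8, a square-root branch point, modulus 7/8.
The radius of convergence is the smallest modulus among the singular points: 7/8.


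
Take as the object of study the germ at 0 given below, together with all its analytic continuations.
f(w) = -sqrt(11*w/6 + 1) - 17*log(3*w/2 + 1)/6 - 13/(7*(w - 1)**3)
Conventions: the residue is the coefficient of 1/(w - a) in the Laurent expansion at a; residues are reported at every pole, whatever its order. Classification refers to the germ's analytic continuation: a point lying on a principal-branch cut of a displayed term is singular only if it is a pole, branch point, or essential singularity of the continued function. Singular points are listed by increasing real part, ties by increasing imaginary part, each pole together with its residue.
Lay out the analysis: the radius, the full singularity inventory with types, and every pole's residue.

Radius of convergence at 0: 6/11.
At -2/3: a logarithmic branch point.
At -6/11: an algebraic (square-root) branch point.
At 1: a pole of order 3; residue 0.

Denominator factor (w - 1)^3: pole of order 3 at 1, modulus 1.
Branch term (-17/6)*log(1 - w/(-2/3)): its argument vanishes at w = -2/3, a logarithmic branch point, modulus 2/3.
Branch term (-1)*sqrt(1 - w/(-6/11)): its argument vanishes at w = -6/11, a square-root branch point, modulus 6/11.
The radius of convergence is the smallest modulus among the singular points: 6/11.
The branch terms are analytic at 1 and contribute nothing to the residue; only the rational part matters.
At the order-3 pole 1 set g(w) = (w - (1))^3*(rational part) = -13/7.
Order-3 pole: residue = g''(a)/2; g''(1) = 0, so the residue is 0.
List the singular points by increasing real part (a conjugate pair: the negative imaginary part first).


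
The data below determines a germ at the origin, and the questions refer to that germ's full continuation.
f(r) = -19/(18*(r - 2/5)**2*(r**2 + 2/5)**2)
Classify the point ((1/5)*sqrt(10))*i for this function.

The denominator factor r**2 + 2/5 vanishes at ((1/5)*sqrt(10))*i and appears to the power 2; the numerator there equals -19/18, nonzero, and no other factor vanishes.
Hence a pole whose order is the multiplicity, 2.

The point is a pole of order 2.


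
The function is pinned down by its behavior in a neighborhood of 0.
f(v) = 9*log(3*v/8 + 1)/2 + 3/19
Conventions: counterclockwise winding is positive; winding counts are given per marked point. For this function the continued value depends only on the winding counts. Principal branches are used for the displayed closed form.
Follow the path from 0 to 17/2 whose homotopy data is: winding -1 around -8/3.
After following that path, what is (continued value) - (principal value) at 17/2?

Continued minus principal equals -(9)*pi*i.

The rational part is single-valued and drops out of the difference; each branch term changes only by its own monodromy.
(9/2)*log(1 - v/(-8/3)): each positive loop around -8/3 adds 2*pi*i to the log, so winding -1 contributes (9/2)*(-1)*2*pi*i = -(9)*pi*i.
Summing the contributions at v = 17/2 gives -(9)*pi*i.


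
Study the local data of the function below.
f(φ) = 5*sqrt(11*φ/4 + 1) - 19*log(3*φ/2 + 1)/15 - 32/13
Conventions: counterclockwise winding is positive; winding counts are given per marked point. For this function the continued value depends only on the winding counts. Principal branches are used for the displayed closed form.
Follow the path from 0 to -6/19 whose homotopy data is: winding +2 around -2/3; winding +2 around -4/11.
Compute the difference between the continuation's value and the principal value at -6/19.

The rational part is single-valued and drops out of the difference; each branch term changes only by its own monodromy.
(5)*sqrt(1 - φ/(-4/11)): winding +2 is even, the square root returns to the same sheet, contribution 0.
(-19/15)*log(1 - φ/(-2/3)): each positive loop around -2/3 adds 2*pi*i to the log, so winding +2 contributes (-19/15)*(2)*2*pi*i = -(76/15)*pi*i.
Summing the contributions at φ = -6/19 gives -(76/15)*pi*i.

Continued minus principal equals -(76/15)*pi*i.


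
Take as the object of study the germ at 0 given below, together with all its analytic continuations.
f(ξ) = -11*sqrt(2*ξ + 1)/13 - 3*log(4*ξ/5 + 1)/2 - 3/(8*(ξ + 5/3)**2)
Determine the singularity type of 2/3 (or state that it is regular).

The point is a regular point.

Denominator factors: ξ + 5/3 = 7/3 at ξ = 2/3 — none vanishes.
Branch term sqrt(1 - ξ/(-1/2)): argument at 2/3 is 7/3, nonzero, so 2/3 is not its branch point (a point on a principal cut is still regular for the continued germ).
Branch term log(1 - ξ/(-5/4)): argument at 2/3 is 23/15, nonzero, so 2/3 is not its branch point (a point on a principal cut is still regular for the continued germ).
So the germ continues analytically to 2/3.


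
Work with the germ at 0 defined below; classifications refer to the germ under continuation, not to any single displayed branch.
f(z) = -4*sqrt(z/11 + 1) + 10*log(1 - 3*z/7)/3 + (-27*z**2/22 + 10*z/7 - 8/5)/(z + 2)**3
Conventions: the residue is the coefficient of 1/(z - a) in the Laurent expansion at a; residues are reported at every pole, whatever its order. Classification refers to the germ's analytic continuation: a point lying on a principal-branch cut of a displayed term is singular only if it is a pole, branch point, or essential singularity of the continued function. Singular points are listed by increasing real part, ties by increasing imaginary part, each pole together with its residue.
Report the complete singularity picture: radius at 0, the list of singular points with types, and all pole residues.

Denominator factor (z + 2)^3: pole of order 3 at -2, modulus 2.
Branch term (10/3)*log(1 - z/(7/3)): its argument vanishes at z = 7/3, a logarithmic branch point, modulus 7/3.
Branch term (-4)*sqrt(1 - z/(-11)): its argument vanishes at z = -11, a square-root branch point, modulus 11.
The radius of convergence is the smallest modulus among the singular points: 2.
The branch terms are analytic at -2 and contribute nothing to the residue; only the rational part matters.
At the order-3 pole -2 set g(z) = (z - (-2))^3*(rational part) = -27*z**2/22 + 10*z/7 - 8/5.
Order-3 pole: residue = g''(a)/2; g''(-2) = -27/11, so the residue is -27/22.
List the singular points by increasing real part (a conjugate pair: the negative imaginary part first).

Radius of convergence at 0: 2.
At -11: an algebraic (square-root) branch point.
At -2: a pole of order 3; residue -27/22.
At 7/3: a logarithmic branch point.


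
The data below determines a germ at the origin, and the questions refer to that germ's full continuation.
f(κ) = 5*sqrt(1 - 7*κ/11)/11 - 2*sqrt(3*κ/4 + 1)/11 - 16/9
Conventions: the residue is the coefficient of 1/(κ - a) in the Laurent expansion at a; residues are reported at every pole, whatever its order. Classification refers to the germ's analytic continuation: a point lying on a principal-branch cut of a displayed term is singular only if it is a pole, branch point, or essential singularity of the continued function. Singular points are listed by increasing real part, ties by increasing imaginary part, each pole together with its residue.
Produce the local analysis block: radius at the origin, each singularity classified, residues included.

Radius of convergence at 0: 4/3.
At -4/3: an algebraic (square-root) branch point.
At 11/7: an algebraic (square-root) branch point.

Branch term (5/11)*sqrt(1 - κ/(11/7)): its argument vanishes at κ = 11/7, a square-root branch point, modulus 11/7.
Branch term (-2/11)*sqrt(1 - κ/(-4/3)): its argument vanishes at κ = -4/3, a square-root branch point, modulus 4/3.
The radius of convergence is the smallest modulus among the singular points: 4/3.
List the singular points by increasing real part (a conjugate pair: the negative imaginary part first).


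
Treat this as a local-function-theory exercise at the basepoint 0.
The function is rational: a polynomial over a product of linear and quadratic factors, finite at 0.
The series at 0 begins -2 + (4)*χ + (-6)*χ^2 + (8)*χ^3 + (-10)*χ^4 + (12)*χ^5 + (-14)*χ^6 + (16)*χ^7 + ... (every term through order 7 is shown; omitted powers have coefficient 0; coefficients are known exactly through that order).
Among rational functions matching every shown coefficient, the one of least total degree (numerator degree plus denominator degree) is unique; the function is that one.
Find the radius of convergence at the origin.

No rational of total degree below 2 reproduces all 8 coefficients; solving the [0/2] Pade equations on them gives f(χ) = -2/(χ + 1)**2, whose expansion matches every shown term.
Denominator factor (χ + 1)^2: pole of order 2 at -1, modulus 1.
The radius of convergence is the smallest modulus among the singular points: 1.

The radius of convergence is 1.


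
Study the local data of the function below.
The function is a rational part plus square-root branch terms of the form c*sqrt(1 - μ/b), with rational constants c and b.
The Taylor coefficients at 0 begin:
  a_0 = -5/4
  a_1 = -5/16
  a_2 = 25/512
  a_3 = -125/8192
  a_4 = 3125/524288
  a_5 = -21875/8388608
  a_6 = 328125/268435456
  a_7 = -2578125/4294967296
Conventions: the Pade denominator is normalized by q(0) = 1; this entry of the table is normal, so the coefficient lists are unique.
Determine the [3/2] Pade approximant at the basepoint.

The Pade approximant has numerator coefficients [-5/4, -35/32, -975/4096, -125/16384]; denominator coefficients [1, 5/8, 75/1024].

Taylor coefficients needed (read off): a_0 = -5/4, a_1 = -5/16, a_2 = 25/512, a_3 = -125/8192, a_4 = 3125/524288, a_5 = -21875/8388608.
Write the denominator as Q(μ) = 1 + q1*μ + q2*μ^2. Requiring Q*f - P = O(μ^6) with deg P <= 3 kills the coefficients of μ^4..μ^5 in Q*f:
  μ^4: a_4 + q1*a_3 + q2*a_2 = 0, i.e. 3125/524288 + (-125/8192)*q1 + (25/512)*q2 = 0.
  μ^5: a_5 + q1*a_4 + q2*a_3 = 0, i.e. -21875/8388608 + (3125/524288)*q1 + (-125/8192)*q2 = 0.
Solving this linear system: q1 = 5/8, q2 = 75/1024.
The numerator is Q*f truncated at degree 3: P0 = a_0 = -5/4; P1 = a_1 + q1*a_0 = -35/32; P2 = a_2 + q1*a_1 + q2*a_0 = -975/4096; P3 = a_3 + q1*a_2 + q2*a_1 = -125/16384.
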